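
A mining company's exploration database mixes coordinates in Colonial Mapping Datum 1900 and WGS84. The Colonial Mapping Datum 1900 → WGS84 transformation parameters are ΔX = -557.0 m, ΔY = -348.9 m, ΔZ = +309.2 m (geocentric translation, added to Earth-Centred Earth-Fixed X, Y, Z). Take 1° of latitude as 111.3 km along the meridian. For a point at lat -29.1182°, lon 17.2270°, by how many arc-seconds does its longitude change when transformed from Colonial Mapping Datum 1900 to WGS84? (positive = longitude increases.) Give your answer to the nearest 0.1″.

sin φ = -0.486613, cos φ = 0.873618, sin λ = 0.296158, cos λ = 0.955139.
East component: ΔE = −sin λ·ΔX + cos λ·ΔY = −(0.296158)(-557.0) + (0.955139)(-348.9) = -168.29 m.
1° of latitude spans 111300 m; at latitude φ, 1° of longitude spans that × cos φ = 97233.6 m, so Δλ = -168.29 / 97233.6 × 3600 = -6.231″.

Δλ = -6.2″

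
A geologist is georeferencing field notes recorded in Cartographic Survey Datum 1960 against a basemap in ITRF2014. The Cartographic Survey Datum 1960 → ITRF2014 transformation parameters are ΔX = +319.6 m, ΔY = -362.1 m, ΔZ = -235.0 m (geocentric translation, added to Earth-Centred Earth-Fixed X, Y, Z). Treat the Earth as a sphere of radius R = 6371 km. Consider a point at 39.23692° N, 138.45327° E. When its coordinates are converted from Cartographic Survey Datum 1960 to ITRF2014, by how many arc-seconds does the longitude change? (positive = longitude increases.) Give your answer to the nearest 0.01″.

sin φ = 0.632529, cos φ = 0.774537, sin λ = 0.663231, cos λ = -0.748415.
East component: ΔE = −sin λ·ΔX + cos λ·ΔY = −(0.663231)(319.6) + (-0.748415)(-362.1) = 59.03 m.
1° of latitude spans πR/180 = 111195 m; at latitude φ, 1° of longitude spans that × cos φ = 86124.6 m, so Δλ = 59.03 / 86124.6 × 3600 = 2.468″.

Δλ = 2.47″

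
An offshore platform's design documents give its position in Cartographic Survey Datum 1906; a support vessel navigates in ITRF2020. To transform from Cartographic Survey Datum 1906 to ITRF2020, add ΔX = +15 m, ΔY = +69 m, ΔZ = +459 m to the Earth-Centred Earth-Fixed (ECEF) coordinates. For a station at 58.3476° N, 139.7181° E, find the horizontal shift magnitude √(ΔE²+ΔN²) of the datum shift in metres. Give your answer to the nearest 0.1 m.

The local east axis at (φ, λ) is (−sin λ, cos λ, 0), so ΔE = −sin(139.7181°)·15 + cos(139.7181°)·69 = -62.34 m.
The local north axis is (−sin φ cos λ, −sin φ sin λ, cos φ), giving ΔN = 9.741 − 37.976 + 240.867 = 212.63 m.
Horizontal magnitude = √(ΔE² + ΔN²) = √((-62.34)² + 212.63²) = 221.58 m.

221.6 m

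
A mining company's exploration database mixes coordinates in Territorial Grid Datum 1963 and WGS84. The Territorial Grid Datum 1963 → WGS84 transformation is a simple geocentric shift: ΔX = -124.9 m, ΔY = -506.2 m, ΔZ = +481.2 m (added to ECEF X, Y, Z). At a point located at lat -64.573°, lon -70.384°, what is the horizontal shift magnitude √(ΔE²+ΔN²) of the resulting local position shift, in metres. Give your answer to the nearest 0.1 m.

664.8 m

At φ = -64.573°, λ = -70.384°: sin φ = -0.903133, cos φ = 0.429361, sin λ = -0.941964, cos λ = 0.335715.
ΔE = −sin λ·ΔX + cos λ·ΔY = −(-0.941964)·(-124.9) + (0.335715)·(-506.2) = -287.59 m.
ΔN = −sin φ cos λ·ΔX − sin φ sin λ·ΔY + cos φ·ΔZ = −(-0.903133)(0.335715)(-124.9) − (-0.903133)(-0.941964)(-506.2) + (0.429361)(481.2) = 599.37 m.
Horizontal magnitude = √(ΔE² + ΔN²) = √((-287.59)² + 599.37²) = 664.80 m.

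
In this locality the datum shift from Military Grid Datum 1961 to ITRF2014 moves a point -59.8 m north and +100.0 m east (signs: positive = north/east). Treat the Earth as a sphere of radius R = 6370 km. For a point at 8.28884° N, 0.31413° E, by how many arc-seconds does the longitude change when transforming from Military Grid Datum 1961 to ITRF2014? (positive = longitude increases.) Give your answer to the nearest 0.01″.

Δλ = 3.27″

At latitude 8.28884°, cos φ = 0.989554.
One radian of longitude at latitude φ spans R cos φ, so Δλ = ΔE / (R cos φ) = 100.0 / (6370000 × 0.989554) = 1.5864e-05 rad = 3.272″.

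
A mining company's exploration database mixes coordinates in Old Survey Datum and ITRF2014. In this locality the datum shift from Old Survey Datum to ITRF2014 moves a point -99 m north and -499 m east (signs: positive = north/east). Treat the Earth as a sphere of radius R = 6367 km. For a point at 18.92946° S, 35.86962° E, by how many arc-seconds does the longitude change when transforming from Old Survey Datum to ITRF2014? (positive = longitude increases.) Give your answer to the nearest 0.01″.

Δλ = -17.09″

At latitude -18.92946°, cos φ = 0.945919.
One radian of longitude at latitude φ spans R cos φ, so Δλ = ΔE / (R cos φ) = -499.0 / (6367000 × 0.945919) = -8.2854e-05 rad = -17.090″.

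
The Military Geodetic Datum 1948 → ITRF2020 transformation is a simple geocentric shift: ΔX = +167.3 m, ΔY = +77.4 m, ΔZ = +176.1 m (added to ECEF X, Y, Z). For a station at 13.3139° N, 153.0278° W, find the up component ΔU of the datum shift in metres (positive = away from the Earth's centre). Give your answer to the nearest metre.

At φ = 13.3139°, λ = -153.0278°: sin φ = 0.230286, cos φ = 0.973123, sin λ = -0.453558, cos λ = -0.891227.
ΔU = cos φ cos λ·ΔX + cos φ sin λ·ΔY + sin φ·ΔZ = (0.973123)(-0.891227)(167.3) + (0.973123)(-0.453558)(77.4) + (0.230286)(176.1) = -138.70 m.

ΔU = -139 m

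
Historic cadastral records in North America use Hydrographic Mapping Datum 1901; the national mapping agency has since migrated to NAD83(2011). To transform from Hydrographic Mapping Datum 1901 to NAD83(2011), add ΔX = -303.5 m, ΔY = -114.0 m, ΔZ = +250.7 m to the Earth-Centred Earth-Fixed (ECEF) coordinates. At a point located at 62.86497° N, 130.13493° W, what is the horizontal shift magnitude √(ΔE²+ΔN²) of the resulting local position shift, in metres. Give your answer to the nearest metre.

The local east axis at (φ, λ) is (−sin λ, cos λ, 0), so ΔE = −sin(-130.13493°)·(-303.5) + cos(-130.13493°)·(-114.0) = -158.55 m.
The local north axis is (−sin φ cos λ, −sin φ sin λ, cos φ), giving ΔN = -174.100 − 77.563 + 114.342 = -137.32 m.
Horizontal magnitude = √(ΔE² + ΔN²) = √((-158.55)² + (-137.32)²) = 209.75 m.

210 m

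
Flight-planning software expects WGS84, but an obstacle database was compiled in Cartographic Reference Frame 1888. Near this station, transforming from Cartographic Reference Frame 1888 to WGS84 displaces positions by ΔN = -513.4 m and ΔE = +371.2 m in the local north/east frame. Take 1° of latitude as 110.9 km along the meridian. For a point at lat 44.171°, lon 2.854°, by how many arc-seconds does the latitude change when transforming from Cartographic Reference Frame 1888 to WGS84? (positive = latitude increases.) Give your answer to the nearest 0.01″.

1° of latitude = 110.9 km, so Δφ = -513.4 / 110900 = -0.0046294° = -16.666″.

Δφ = -16.67″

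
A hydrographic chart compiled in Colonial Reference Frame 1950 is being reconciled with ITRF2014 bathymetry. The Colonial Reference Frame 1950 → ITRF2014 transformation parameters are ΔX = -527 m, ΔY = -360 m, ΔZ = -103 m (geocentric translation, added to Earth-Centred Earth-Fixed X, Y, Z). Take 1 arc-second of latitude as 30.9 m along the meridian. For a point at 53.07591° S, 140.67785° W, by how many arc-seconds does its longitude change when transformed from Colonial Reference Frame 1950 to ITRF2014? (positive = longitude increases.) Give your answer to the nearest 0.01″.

Δλ = -2.99″

sin φ = -0.799432, cos φ = 0.600756, sin λ = -0.633680, cos λ = -0.773595.
East component: ΔE = −sin λ·ΔX + cos λ·ΔY = −(-0.633680)(-527) + (-0.773595)(-360) = -55.46 m.
1° of latitude spans 3600 × 30.90 = 111240 m; at latitude φ, 1° of longitude spans that × cos φ = 66828.1 m, so Δλ = -55.46 / 66828.1 × 3600 = -2.987″.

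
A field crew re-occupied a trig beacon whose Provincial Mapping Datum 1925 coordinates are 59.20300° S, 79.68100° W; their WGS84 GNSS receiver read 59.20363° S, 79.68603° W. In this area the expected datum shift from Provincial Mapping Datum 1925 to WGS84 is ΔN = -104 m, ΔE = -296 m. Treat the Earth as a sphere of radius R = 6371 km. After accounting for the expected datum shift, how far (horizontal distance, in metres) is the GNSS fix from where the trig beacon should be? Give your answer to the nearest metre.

35 m

Observed coordinate differences: Δφ = -0.00063°, Δλ = -0.00503°.
Converting to metres (1° lat = 111195 m, cos φ = 0.511998): observed ΔN = -70.1 m, observed ΔE = -286.4 m.
Subtracting the expected shift leaves a residual of -70.1 − (-104) = 33.9 m north and -286.4 − (-296) = 9.6 m east.
Residual distance = √(33.9² + 9.6²) = 35.3 m.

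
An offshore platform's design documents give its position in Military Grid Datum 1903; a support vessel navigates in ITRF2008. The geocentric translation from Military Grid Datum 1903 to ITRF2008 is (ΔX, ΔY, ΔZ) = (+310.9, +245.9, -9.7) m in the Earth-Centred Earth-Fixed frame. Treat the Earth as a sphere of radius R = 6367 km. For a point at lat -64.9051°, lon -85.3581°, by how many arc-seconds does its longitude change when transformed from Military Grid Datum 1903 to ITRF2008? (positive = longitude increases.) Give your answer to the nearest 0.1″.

sin φ = -0.905607, cos φ = 0.424119, sin λ = -0.996720, cos λ = 0.080928.
East component: ΔE = −sin λ·ΔX + cos λ·ΔY = −(-0.996720)(310.9) + (0.080928)(245.9) = 329.78 m.
1° of latitude spans πR/180 = 111125 m; at latitude φ, 1° of longitude spans that × cos φ = 47130.3 m, so Δλ = 329.78 / 47130.3 × 3600 = 25.190″.

Δλ = 25.2″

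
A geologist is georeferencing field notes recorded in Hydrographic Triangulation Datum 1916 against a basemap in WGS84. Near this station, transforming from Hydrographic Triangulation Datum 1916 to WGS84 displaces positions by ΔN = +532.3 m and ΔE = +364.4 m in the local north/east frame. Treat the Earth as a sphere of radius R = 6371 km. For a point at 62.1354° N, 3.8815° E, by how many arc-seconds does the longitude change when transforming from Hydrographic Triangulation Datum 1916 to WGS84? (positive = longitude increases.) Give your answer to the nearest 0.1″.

At latitude 62.1354°, cos φ = 0.467384.
One radian of longitude at latitude φ spans R cos φ, so Δλ = ΔE / (R cos φ) = 364.4 / (6371000 × 0.467384) = 1.2238e-04 rad = 25.242″.

Δλ = 25.2″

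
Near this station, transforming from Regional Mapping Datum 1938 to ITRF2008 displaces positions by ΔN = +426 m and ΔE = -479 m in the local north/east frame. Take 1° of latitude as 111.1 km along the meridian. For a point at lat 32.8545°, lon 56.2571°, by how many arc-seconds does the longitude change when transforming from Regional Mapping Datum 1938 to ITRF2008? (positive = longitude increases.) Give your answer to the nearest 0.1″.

At latitude 32.8545°, cos φ = 0.840051.
1° of longitude at this latitude = 111.1 × cos φ = 93.33 km, so Δλ = -479.0 / 93329.7 = -0.0051323° = -18.476″.

Δλ = -18.5″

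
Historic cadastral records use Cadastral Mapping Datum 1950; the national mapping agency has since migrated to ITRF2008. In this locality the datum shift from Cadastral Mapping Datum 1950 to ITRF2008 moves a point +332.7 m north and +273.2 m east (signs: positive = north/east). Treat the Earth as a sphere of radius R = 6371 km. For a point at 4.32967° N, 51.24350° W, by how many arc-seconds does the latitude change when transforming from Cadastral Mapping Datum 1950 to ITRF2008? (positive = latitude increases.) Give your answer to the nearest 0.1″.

On a sphere of radius R, 1 rad of latitude = R, so Δφ = ΔN / R = 332.7 / 6371000 = 5.2221e-05 rad = 10.771″.

Δφ = 10.8″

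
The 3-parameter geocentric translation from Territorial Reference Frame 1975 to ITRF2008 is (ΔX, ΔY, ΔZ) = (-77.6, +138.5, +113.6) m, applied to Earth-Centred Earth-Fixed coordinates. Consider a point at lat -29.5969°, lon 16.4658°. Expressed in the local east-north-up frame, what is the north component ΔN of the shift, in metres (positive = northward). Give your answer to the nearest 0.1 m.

ΔN = 81.4 m

At φ = -29.5969°, λ = 16.4658°: sin φ = -0.493895, cos φ = 0.869522, sin λ = 0.283443, cos λ = 0.958989.
ΔN = −sin φ cos λ·ΔX − sin φ sin λ·ΔY + cos φ·ΔZ = −(-0.493895)(0.958989)(-77.6) − (-0.493895)(0.283443)(138.5) + (0.869522)(113.6) = 81.41 m.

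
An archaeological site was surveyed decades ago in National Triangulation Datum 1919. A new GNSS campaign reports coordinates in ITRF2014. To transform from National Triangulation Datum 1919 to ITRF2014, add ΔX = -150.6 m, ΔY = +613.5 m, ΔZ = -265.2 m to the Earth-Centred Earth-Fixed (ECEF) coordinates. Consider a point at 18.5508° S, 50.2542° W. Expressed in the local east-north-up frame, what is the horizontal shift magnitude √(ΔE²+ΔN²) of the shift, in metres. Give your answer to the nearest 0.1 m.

At φ = -18.5508°, λ = -50.2542°: sin φ = -0.318145, cos φ = 0.948042, sin λ = -0.768889, cos λ = 0.639383.
ΔE = −sin λ·ΔX + cos λ·ΔY = −(-0.768889)·(-150.6) + (0.639383)·(613.5) = 276.47 m.
ΔN = −sin φ cos λ·ΔX − sin φ sin λ·ΔY + cos φ·ΔZ = −(-0.318145)(0.639383)(-150.6) − (-0.318145)(-0.768889)(613.5) + (0.948042)(-265.2) = -432.13 m.
Horizontal magnitude = √(ΔE² + ΔN²) = √(276.47² + (-432.13)²) = 513.00 m.

513.0 m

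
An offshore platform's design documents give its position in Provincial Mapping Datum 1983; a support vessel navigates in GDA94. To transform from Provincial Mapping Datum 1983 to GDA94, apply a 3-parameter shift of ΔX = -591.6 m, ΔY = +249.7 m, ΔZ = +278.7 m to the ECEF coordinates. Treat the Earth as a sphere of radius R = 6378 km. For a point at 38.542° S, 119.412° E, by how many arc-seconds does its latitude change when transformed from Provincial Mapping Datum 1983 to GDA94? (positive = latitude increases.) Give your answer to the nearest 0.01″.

Δφ = 17.29″

sin φ = -0.623088, cos φ = 0.782152, sin λ = 0.871111, cos λ = -0.491086.
North component: ΔN = −sin φ cos λ·ΔX − sin φ sin λ·ΔY + cos φ·ΔZ = −(-0.623088)(-0.491086)(-591.6) − (-0.623088)(0.871111)(249.7) + (0.782152)(278.7) = 534.54 m.
1° of latitude spans πR/180 = 111317 m, so Δφ = 534.54 / 111317 × 3600 = 17.287″.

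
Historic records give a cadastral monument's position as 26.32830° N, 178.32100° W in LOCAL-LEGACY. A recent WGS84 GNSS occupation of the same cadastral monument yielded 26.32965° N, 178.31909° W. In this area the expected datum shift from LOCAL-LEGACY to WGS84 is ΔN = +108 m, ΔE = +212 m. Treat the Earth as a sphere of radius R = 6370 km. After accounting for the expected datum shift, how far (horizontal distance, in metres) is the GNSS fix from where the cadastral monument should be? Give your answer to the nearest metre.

Observed coordinate differences: Δφ = +0.00135°, Δλ = +0.00191°.
Converting to metres (1° lat = 111177 m, cos φ = 0.896267): observed ΔN = 150.1 m, observed ΔE = 190.3 m.
Subtracting the expected shift leaves a residual of 150.1 − (108) = 42.1 m north and 190.3 − (212) = -21.7 m east.
Residual distance = √(42.1² + (-21.7)²) = 47.3 m.

47 m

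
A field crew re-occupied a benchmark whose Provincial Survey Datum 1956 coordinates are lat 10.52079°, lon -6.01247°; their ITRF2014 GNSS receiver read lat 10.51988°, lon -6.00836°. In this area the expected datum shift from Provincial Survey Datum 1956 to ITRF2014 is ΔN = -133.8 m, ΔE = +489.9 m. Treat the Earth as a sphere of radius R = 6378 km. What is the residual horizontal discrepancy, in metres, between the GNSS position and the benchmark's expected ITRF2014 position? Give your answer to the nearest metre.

Observed coordinate differences: Δφ = -0.00091°, Δλ = +0.00411°.
Converting to metres (1° lat = 111317 m, cos φ = 0.983189): observed ΔN = -101.3 m, observed ΔE = 449.8 m.
Subtracting the expected shift leaves a residual of -101.3 − (-133.8) = 32.5 m north and 449.8 − (489.9) = -40.1 m east.
Residual distance = √(32.5² + (-40.1)²) = 51.6 m.

52 m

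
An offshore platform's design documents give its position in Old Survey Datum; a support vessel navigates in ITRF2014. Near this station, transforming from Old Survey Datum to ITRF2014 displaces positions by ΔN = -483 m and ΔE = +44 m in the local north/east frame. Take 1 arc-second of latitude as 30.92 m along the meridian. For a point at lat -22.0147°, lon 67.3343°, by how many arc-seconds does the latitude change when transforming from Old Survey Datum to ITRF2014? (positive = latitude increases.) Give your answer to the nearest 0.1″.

Δφ = -15.6″

1″ of latitude = 30.92 m, so Δφ = -483.0 / 30.92 = -15.621″.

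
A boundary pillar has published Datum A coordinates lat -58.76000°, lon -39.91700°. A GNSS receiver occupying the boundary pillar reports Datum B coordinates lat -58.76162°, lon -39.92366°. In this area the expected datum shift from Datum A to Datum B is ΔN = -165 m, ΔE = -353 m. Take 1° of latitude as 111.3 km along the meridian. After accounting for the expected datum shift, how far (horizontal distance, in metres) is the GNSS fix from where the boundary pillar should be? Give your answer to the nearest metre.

Observed coordinate differences: Δφ = -0.00162°, Δλ = -0.00666°.
Converting to metres (1° lat = 111300 m, cos φ = 0.518624): observed ΔN = -180.3 m, observed ΔE = -384.4 m.
Subtracting the expected shift leaves a residual of -180.3 − (-165) = -15.3 m north and -384.4 − (-353) = -31.4 m east.
Residual distance = √((-15.3)² + (-31.4)²) = 35.0 m.

35 m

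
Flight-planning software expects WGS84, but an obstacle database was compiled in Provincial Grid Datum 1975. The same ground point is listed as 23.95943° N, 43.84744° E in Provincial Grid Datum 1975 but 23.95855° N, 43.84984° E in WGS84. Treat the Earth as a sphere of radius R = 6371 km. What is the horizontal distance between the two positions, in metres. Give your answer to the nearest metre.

Δφ = 23.95855° − 23.95943° = -0.00088°; Δλ = 43.84984° − 43.84744° = +0.00240°.
1° along a meridian = πR/180 = 111195 m.
ΔN = Δφ × 111195 = -97.9 m; ΔE = Δλ × 111195 × cos(23.95943°) = +0.00240 × 111195 × 0.913833 = 243.9 m.
Distance = √(ΔE² + ΔN²) = √(243.9² + (-97.9)²) = 262.8 m.

263 m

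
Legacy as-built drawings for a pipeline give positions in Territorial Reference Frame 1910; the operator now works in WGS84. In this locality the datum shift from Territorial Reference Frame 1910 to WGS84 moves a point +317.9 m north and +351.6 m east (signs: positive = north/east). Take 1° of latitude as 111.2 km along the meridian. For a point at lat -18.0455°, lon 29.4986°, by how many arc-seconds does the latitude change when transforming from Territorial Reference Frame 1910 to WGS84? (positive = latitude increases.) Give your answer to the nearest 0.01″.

1° of latitude = 111.2 km, so Δφ = 317.9 / 111200 = 0.0028588° = 10.292″.

Δφ = 10.29″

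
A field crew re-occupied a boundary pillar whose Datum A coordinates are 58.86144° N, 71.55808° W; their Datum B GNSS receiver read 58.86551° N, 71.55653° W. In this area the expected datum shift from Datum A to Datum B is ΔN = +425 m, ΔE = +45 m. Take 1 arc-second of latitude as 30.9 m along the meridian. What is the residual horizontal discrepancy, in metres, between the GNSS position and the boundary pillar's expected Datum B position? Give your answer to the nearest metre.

Observed coordinate differences: Δφ = +0.00407°, Δλ = +0.00155°.
Converting to metres (1° lat = 111240 m, cos φ = 0.517109): observed ΔN = 452.7 m, observed ΔE = 89.2 m.
Subtracting the expected shift leaves a residual of 452.7 − (425) = 27.7 m north and 89.2 − (45) = 44.2 m east.
Residual distance = √(27.7² + 44.2²) = 52.2 m.

52 m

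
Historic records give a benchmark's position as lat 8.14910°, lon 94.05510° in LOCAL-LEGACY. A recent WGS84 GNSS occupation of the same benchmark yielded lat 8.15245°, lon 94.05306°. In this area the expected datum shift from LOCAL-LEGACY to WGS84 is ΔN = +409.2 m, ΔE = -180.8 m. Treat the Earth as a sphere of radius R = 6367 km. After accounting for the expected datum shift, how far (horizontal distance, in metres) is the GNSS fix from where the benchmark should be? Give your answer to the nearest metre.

57 m

Observed coordinate differences: Δφ = +0.00335°, Δλ = -0.00204°.
Converting to metres (1° lat = 111125 m, cos φ = 0.989903): observed ΔN = 372.3 m, observed ΔE = -224.4 m.
Subtracting the expected shift leaves a residual of 372.3 − (409.2) = -36.9 m north and -224.4 − (-180.8) = -43.6 m east.
Residual distance = √((-36.9)² + (-43.6)²) = 57.1 m.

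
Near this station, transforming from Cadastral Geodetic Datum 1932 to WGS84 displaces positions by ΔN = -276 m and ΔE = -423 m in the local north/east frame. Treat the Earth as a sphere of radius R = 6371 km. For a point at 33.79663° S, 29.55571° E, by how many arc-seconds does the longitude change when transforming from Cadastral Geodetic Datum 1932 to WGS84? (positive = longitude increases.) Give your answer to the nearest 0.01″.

Δλ = -16.48″

At latitude -33.79663°, cos φ = 0.831017.
One radian of longitude at latitude φ spans R cos φ, so Δλ = ΔE / (R cos φ) = -423.0 / (6371000 × 0.831017) = -7.9896e-05 rad = -16.480″.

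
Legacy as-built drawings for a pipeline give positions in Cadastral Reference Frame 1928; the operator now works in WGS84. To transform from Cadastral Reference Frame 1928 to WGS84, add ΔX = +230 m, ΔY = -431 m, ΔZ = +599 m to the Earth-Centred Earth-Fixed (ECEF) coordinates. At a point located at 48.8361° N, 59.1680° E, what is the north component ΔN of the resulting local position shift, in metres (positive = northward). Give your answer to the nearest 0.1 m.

At φ = 48.8361°, λ = 59.1680°: sin φ = 0.752830, cos φ = 0.658215, sin λ = 0.858674, cos λ = 0.512523.
ΔN = −sin φ cos λ·ΔX − sin φ sin λ·ΔY + cos φ·ΔZ = −(0.752830)(0.512523)(230) − (0.752830)(0.858674)(-431) + (0.658215)(599) = 584.14 m.

ΔN = 584.1 m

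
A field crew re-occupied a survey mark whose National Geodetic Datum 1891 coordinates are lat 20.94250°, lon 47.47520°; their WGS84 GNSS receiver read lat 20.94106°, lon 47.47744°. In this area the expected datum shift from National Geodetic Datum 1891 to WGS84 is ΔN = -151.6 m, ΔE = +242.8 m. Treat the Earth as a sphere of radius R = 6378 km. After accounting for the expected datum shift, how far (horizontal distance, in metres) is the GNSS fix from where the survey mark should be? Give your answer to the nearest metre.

13 m

Observed coordinate differences: Δφ = -0.00144°, Δλ = +0.00224°.
Converting to metres (1° lat = 111317 m, cos φ = 0.933940): observed ΔN = -160.3 m, observed ΔE = 232.9 m.
Subtracting the expected shift leaves a residual of -160.3 − (-151.6) = -8.7 m north and 232.9 − (242.8) = -9.9 m east.
Residual distance = √((-8.7)² + (-9.9)²) = 13.2 m.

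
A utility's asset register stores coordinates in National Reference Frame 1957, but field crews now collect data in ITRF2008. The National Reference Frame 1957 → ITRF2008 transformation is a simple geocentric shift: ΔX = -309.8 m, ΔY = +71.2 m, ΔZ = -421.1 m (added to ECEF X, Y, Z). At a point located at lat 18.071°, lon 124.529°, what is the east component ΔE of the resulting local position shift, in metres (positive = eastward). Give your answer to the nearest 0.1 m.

ΔE = 214.9 m

At φ = 18.071°, λ = 124.529°: sin φ = 0.310195, cos φ = 0.950673, sin λ = 0.823839, cos λ = -0.566823.
ΔE = −sin λ·ΔX + cos λ·ΔY = −(0.823839)·(-309.8) + (-0.566823)·(71.2) = 214.87 m.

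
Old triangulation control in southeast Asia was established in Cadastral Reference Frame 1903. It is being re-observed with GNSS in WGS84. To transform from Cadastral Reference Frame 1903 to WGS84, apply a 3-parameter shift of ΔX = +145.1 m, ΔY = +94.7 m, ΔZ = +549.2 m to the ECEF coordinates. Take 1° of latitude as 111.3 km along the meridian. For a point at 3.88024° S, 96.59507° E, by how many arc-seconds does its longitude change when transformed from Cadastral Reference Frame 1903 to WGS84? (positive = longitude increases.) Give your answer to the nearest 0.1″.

sin φ = -0.067671, cos φ = 0.997708, sin λ = 0.993383, cos λ = -0.114852.
East component: ΔE = −sin λ·ΔX + cos λ·ΔY = −(0.993383)(145.1) + (-0.114852)(94.7) = -155.02 m.
1° of latitude spans 111300 m; at latitude φ, 1° of longitude spans that × cos φ = 111044.9 m, so Δλ = -155.02 / 111044.9 × 3600 = -5.026″.

Δλ = -5.0″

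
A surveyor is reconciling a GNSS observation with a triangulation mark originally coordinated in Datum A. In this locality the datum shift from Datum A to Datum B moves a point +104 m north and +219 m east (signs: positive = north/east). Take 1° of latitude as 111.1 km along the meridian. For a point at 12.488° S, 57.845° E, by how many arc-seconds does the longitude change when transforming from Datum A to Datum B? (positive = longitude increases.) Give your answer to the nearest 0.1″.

At latitude -12.488°, cos φ = 0.976341.
1° of longitude at this latitude = 111.1 × cos φ = 108.47 km, so Δλ = 219.0 / 108471.5 = 0.0020190° = 7.268″.

Δλ = 7.3″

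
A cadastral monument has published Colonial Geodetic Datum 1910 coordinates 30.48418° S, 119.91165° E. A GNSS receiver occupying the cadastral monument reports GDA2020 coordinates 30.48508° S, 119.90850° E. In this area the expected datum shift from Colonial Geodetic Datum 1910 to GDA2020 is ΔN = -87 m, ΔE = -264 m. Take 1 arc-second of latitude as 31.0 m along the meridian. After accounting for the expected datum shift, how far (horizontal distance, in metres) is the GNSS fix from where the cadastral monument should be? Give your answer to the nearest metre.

41 m

Observed coordinate differences: Δφ = -0.00090°, Δλ = -0.00315°.
Converting to metres (1° lat = 111600 m, cos φ = 0.861769): observed ΔN = -100.4 m, observed ΔE = -302.9 m.
Subtracting the expected shift leaves a residual of -100.4 − (-87) = -13.4 m north and -302.9 − (-264) = -38.9 m east.
Residual distance = √((-13.4)² + (-38.9)²) = 41.2 m.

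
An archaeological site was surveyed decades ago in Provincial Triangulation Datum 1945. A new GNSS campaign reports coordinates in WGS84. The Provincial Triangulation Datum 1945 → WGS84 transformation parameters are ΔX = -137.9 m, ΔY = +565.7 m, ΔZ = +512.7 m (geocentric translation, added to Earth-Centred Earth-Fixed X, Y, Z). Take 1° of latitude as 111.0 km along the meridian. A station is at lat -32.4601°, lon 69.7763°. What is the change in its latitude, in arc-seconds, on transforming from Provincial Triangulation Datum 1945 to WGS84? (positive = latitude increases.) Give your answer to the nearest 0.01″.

Δφ = 22.44″

sin φ = -0.536712, cos φ = 0.843765, sin λ = 0.938350, cos λ = 0.345686.
North component: ΔN = −sin φ cos λ·ΔX − sin φ sin λ·ΔY + cos φ·ΔZ = −(-0.536712)(0.345686)(-137.9) − (-0.536712)(0.938350)(565.7) + (0.843765)(512.7) = 691.91 m.
1° of latitude spans 111000 m, so Δφ = 691.91 / 111000 × 3600 = 22.440″.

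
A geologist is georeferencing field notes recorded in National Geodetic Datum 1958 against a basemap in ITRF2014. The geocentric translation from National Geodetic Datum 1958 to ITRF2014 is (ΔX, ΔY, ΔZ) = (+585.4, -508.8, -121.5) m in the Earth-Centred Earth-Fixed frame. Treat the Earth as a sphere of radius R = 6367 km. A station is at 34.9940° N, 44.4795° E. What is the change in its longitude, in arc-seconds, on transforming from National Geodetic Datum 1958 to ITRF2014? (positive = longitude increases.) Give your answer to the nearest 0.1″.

Δλ = -30.6″

sin φ = 0.573491, cos φ = 0.819212, sin λ = 0.700654, cos λ = 0.713501.
East component: ΔE = −sin λ·ΔX + cos λ·ΔY = −(0.700654)(585.4) + (0.713501)(-508.8) = -773.19 m.
1° of latitude spans πR/180 = 111125 m; at latitude φ, 1° of longitude spans that × cos φ = 91035.0 m, so Δλ = -773.19 / 91035.0 × 3600 = -30.576″.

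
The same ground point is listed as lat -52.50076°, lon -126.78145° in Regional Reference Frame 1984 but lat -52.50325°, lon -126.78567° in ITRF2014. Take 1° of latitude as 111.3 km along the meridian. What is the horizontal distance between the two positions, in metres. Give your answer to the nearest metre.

398 m

Δφ = -52.50325° − -52.50076° = -0.00249°; Δλ = -126.78567° − -126.78145° = -0.00422°.
ΔN = Δφ × 111300 = -277.1 m; ΔE = Δλ × 111300 × cos(-52.50076°) = -0.00422 × 111300 × 0.608751 = -285.9 m.
Distance = √(ΔE² + ΔN²) = √((-285.9)² + (-277.1)²) = 398.2 m.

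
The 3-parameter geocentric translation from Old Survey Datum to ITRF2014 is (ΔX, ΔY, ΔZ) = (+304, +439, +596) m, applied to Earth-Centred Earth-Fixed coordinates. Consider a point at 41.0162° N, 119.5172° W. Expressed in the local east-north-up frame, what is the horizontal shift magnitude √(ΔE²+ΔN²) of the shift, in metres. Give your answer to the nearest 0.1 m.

800.2 m

The local east axis at (φ, λ) is (−sin λ, cos λ, 0), so ΔE = −sin(-119.5172°)·304 + cos(-119.5172°)·439 = 48.25 m.
The local north axis is (−sin φ cos λ, −sin φ sin λ, cos φ), giving ΔN = 98.294 + 250.710 + 449.696 = 798.70 m.
Horizontal magnitude = √(ΔE² + ΔN²) = √(48.25² + 798.70²) = 800.16 m.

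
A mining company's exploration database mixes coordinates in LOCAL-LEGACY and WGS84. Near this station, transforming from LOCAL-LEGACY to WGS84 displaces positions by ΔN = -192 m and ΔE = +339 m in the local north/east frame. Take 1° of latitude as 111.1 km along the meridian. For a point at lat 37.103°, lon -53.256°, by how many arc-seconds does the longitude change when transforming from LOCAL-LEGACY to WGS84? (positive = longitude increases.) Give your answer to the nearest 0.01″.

At latitude 37.103°, cos φ = 0.797552.
1° of longitude at this latitude = 111.1 × cos φ = 88.61 km, so Δλ = 339.0 / 88608.1 = 0.0038258° = 13.773″.

Δλ = 13.77″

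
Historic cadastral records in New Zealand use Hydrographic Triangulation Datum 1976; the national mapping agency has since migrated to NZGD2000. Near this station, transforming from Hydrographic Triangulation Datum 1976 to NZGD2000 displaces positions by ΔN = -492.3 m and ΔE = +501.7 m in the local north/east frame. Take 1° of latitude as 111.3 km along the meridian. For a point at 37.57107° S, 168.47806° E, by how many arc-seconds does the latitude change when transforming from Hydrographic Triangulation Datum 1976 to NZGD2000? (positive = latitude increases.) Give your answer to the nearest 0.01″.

1° of latitude = 111.3 km, so Δφ = -492.3 / 111300 = -0.0044232° = -15.923″.

Δφ = -15.92″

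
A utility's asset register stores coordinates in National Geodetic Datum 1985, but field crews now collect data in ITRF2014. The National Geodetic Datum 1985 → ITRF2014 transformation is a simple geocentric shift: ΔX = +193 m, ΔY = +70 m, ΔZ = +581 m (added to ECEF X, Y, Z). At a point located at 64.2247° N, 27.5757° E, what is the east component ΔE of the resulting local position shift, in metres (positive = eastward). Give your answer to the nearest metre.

The local east axis at (φ, λ) is (−sin λ, cos λ, 0), so ΔE = −sin(27.5757°)·193 + cos(27.5757°)·70 = -27.30 m.

ΔE = -27 m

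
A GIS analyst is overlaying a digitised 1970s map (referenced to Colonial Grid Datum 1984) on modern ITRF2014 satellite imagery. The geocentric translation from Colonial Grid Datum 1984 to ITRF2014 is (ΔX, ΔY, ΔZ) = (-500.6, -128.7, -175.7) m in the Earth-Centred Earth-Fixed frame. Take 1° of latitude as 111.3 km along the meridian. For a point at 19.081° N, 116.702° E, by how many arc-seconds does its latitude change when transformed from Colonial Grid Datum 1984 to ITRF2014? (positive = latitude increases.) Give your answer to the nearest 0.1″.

Δφ = -6.5″

sin φ = 0.326905, cos φ = 0.945057, sin λ = 0.893356, cos λ = -0.449350.
North component: ΔN = −sin φ cos λ·ΔX − sin φ sin λ·ΔY + cos φ·ΔZ = −(0.326905)(-0.449350)(-500.6) − (0.326905)(0.893356)(-128.7) + (0.945057)(-175.7) = -202.00 m.
1° of latitude spans 111300 m, so Δφ = -202.00 / 111300 × 3600 = -6.534″.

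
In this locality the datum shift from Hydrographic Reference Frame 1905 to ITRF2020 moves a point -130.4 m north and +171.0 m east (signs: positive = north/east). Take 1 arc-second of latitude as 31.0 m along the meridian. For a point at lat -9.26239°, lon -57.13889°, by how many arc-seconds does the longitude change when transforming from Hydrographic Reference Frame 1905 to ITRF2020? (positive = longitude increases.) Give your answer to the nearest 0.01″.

Δλ = 5.59″

At latitude -9.26239°, cos φ = 0.986962.
1″ of longitude at this latitude = 31.00 × cos φ = 30.5958 m, so Δλ = 171.0 / 30.5958 = 5.589″.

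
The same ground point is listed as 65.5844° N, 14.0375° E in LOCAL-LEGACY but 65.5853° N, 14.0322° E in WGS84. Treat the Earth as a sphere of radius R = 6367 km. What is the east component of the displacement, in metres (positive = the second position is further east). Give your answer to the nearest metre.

ΔE = -243 m

Δφ = 65.5853° − 65.5844° = +0.0009°; Δλ = 14.0322° − 14.0375° = -0.0053°.
1° along a meridian = πR/180 = 111125 m.
ΔN = Δφ × 111125 = 100.0 m; ΔE = Δλ × 111125 × cos(65.5844°) = -0.0053 × 111125 × 0.413352 = -243.4 m.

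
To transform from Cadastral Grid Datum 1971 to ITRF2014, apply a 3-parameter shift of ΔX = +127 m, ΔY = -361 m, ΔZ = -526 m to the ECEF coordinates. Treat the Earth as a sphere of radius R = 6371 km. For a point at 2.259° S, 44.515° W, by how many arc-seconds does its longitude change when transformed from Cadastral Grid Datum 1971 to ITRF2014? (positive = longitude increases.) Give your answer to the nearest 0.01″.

sin φ = -0.039417, cos φ = 0.999223, sin λ = -0.701096, cos λ = 0.713067.
East component: ΔE = −sin λ·ΔX + cos λ·ΔY = −(-0.701096)(127) + (0.713067)(-361) = -168.38 m.
1° of latitude spans πR/180 = 111195 m; at latitude φ, 1° of longitude spans that × cos φ = 111108.5 m, so Δλ = -168.38 / 111108.5 × 3600 = -5.456″.

Δλ = -5.46″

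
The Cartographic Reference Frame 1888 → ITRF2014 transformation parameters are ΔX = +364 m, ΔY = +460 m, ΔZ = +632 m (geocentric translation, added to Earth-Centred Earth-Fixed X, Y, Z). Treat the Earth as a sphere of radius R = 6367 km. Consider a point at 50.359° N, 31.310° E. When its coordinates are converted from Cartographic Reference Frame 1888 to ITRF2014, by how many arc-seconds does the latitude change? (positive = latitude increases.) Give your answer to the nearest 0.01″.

Δφ = -0.66″

sin φ = 0.770057, cos φ = 0.637975, sin λ = 0.519668, cos λ = 0.854368.
North component: ΔN = −sin φ cos λ·ΔX − sin φ sin λ·ΔY + cos φ·ΔZ = −(0.770057)(0.854368)(364) − (0.770057)(0.519668)(460) + (0.637975)(632) = -20.36 m.
1° of latitude spans πR/180 = 111125 m, so Δφ = -20.36 / 111125 × 3600 = -0.660″.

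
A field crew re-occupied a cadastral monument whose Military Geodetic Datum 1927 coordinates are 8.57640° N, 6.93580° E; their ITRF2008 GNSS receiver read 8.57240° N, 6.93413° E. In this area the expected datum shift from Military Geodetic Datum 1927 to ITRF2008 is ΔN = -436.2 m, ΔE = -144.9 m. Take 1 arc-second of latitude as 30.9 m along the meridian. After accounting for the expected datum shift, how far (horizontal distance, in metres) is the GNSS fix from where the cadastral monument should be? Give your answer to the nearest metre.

40 m

Observed coordinate differences: Δφ = -0.00400°, Δλ = -0.00167°.
Converting to metres (1° lat = 111240 m, cos φ = 0.988818): observed ΔN = -445.0 m, observed ΔE = -183.7 m.
Subtracting the expected shift leaves a residual of -445.0 − (-436.2) = -8.8 m north and -183.7 − (-144.9) = -38.8 m east.
Residual distance = √((-8.8)² + (-38.8)²) = 39.8 m.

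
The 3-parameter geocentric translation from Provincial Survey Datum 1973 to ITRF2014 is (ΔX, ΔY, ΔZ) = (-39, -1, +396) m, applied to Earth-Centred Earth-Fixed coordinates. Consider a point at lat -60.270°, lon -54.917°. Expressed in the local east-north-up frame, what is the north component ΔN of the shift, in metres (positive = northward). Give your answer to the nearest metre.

ΔN = 178 m

At φ = -60.270°, λ = -54.917°: sin φ = -0.868372, cos φ = 0.495913, sin λ = -0.818320, cos λ = 0.574762.
ΔN = −sin φ cos λ·ΔX − sin φ sin λ·ΔY + cos φ·ΔZ = −(-0.868372)(0.574762)(-39) − (-0.868372)(-0.818320)(-1) + (0.495913)(396) = 177.63 m.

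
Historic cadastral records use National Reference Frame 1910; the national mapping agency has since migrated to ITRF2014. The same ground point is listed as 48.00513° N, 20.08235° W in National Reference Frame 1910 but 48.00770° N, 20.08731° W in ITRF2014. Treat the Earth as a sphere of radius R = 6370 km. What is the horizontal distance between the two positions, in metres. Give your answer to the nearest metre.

Δφ = 48.00770° − 48.00513° = +0.00257°; Δλ = -20.08731° − -20.08235° = -0.00496°.
1° along a meridian = πR/180 = 111177 m.
ΔN = Δφ × 111177 = 285.7 m; ΔE = Δλ × 111177 × cos(48.00513°) = -0.00496 × 111177 × 0.669064 = -368.9 m.
Distance = √(ΔE² + ΔN²) = √((-368.9)² + 285.7²) = 466.7 m.

467 m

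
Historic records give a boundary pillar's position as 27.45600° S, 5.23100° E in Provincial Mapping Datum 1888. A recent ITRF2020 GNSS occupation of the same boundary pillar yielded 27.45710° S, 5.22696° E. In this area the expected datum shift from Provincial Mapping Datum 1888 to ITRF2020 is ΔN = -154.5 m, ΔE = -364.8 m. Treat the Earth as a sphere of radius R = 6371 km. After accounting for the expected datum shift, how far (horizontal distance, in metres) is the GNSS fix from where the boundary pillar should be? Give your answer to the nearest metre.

47 m

Observed coordinate differences: Δφ = -0.00110°, Δλ = -0.00404°.
Converting to metres (1° lat = 111195 m, cos φ = 0.887365): observed ΔN = -122.3 m, observed ΔE = -398.6 m.
Subtracting the expected shift leaves a residual of -122.3 − (-154.5) = 32.2 m north and -398.6 − (-364.8) = -33.8 m east.
Residual distance = √(32.2² + (-33.8)²) = 46.7 m.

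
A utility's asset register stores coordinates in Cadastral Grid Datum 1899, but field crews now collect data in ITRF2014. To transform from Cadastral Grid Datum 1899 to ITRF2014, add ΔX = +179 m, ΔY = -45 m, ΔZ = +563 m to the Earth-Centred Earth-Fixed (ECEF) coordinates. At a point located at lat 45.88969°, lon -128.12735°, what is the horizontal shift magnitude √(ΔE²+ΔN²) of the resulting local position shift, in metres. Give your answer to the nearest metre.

477 m

At φ = 45.88969°, λ = -128.12735°: sin φ = 0.718001, cos φ = 0.696042, sin λ = -0.786640, cos λ = -0.617411.
ΔE = −sin λ·ΔX + cos λ·ΔY = −(-0.786640)·(179) + (-0.617411)·(-45) = 168.59 m.
ΔN = −sin φ cos λ·ΔX − sin φ sin λ·ΔY + cos φ·ΔZ = −(0.718001)(-0.617411)(179) − (0.718001)(-0.786640)(-45) + (0.696042)(563) = 445.81 m.
Horizontal magnitude = √(ΔE² + ΔN²) = √(168.59² + 445.81²) = 476.62 m.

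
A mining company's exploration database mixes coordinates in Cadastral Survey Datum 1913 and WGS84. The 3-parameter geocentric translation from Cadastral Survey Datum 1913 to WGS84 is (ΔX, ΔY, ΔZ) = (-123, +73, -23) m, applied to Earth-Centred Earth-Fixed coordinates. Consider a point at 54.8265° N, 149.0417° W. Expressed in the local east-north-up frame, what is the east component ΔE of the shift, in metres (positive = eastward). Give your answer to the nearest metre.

The local east axis at (φ, λ) is (−sin λ, cos λ, 0), so ΔE = −sin(-149.0417°)·(-123) + cos(-149.0417°)·73 = -125.87 m.

ΔE = -126 m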